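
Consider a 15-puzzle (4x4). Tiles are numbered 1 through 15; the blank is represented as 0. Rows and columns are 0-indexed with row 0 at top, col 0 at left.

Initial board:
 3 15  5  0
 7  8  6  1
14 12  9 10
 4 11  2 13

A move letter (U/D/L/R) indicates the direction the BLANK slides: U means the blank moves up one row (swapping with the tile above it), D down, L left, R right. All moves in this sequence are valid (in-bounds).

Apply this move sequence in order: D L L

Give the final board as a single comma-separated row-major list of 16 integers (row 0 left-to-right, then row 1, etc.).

Answer: 3, 15, 5, 1, 7, 0, 8, 6, 14, 12, 9, 10, 4, 11, 2, 13

Derivation:
After move 1 (D):
 3 15  5  1
 7  8  6  0
14 12  9 10
 4 11  2 13

After move 2 (L):
 3 15  5  1
 7  8  0  6
14 12  9 10
 4 11  2 13

After move 3 (L):
 3 15  5  1
 7  0  8  6
14 12  9 10
 4 11  2 13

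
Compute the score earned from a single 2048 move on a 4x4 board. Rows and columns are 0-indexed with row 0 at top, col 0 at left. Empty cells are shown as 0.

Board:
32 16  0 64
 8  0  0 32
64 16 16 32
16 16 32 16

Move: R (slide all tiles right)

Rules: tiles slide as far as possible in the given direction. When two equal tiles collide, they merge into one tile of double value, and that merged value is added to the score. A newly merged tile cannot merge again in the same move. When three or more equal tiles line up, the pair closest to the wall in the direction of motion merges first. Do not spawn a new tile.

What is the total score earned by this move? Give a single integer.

Slide right:
row 0: [32, 16, 0, 64] -> [0, 32, 16, 64]  score +0 (running 0)
row 1: [8, 0, 0, 32] -> [0, 0, 8, 32]  score +0 (running 0)
row 2: [64, 16, 16, 32] -> [0, 64, 32, 32]  score +32 (running 32)
row 3: [16, 16, 32, 16] -> [0, 32, 32, 16]  score +32 (running 64)
Board after move:
 0 32 16 64
 0  0  8 32
 0 64 32 32
 0 32 32 16

Answer: 64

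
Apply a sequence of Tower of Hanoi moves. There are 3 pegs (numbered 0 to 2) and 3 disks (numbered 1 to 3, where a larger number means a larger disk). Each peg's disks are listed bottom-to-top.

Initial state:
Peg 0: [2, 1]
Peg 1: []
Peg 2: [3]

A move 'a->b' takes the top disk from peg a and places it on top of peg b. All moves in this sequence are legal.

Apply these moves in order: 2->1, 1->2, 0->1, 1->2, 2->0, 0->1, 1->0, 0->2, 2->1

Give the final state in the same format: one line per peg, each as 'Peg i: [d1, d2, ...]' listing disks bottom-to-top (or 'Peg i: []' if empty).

Answer: Peg 0: [2]
Peg 1: [1]
Peg 2: [3]

Derivation:
After move 1 (2->1):
Peg 0: [2, 1]
Peg 1: [3]
Peg 2: []

After move 2 (1->2):
Peg 0: [2, 1]
Peg 1: []
Peg 2: [3]

After move 3 (0->1):
Peg 0: [2]
Peg 1: [1]
Peg 2: [3]

After move 4 (1->2):
Peg 0: [2]
Peg 1: []
Peg 2: [3, 1]

After move 5 (2->0):
Peg 0: [2, 1]
Peg 1: []
Peg 2: [3]

After move 6 (0->1):
Peg 0: [2]
Peg 1: [1]
Peg 2: [3]

After move 7 (1->0):
Peg 0: [2, 1]
Peg 1: []
Peg 2: [3]

After move 8 (0->2):
Peg 0: [2]
Peg 1: []
Peg 2: [3, 1]

After move 9 (2->1):
Peg 0: [2]
Peg 1: [1]
Peg 2: [3]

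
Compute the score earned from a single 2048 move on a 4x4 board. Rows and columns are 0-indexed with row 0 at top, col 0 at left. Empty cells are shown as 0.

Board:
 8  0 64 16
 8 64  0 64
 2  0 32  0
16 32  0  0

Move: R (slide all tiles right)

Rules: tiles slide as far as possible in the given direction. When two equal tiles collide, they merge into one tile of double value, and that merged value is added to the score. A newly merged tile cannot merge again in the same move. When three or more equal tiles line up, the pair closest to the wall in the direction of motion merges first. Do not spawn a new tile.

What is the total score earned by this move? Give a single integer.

Slide right:
row 0: [8, 0, 64, 16] -> [0, 8, 64, 16]  score +0 (running 0)
row 1: [8, 64, 0, 64] -> [0, 0, 8, 128]  score +128 (running 128)
row 2: [2, 0, 32, 0] -> [0, 0, 2, 32]  score +0 (running 128)
row 3: [16, 32, 0, 0] -> [0, 0, 16, 32]  score +0 (running 128)
Board after move:
  0   8  64  16
  0   0   8 128
  0   0   2  32
  0   0  16  32

Answer: 128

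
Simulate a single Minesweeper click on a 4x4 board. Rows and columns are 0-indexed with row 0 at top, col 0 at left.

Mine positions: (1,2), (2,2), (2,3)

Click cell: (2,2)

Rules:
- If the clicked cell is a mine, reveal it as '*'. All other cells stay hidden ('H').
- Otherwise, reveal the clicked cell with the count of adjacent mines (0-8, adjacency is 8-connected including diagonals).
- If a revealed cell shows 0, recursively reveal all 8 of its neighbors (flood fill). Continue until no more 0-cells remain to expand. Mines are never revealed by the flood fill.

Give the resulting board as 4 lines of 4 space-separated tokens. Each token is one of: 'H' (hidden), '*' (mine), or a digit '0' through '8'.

H H H H
H H H H
H H * H
H H H H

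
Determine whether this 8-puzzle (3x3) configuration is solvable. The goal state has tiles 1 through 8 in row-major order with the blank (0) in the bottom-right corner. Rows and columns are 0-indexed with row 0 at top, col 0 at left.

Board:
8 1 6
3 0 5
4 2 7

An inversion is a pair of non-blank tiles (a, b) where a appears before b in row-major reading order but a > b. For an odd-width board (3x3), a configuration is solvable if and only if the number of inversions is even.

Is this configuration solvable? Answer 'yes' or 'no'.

Answer: no

Derivation:
Inversions (pairs i<j in row-major order where tile[i] > tile[j] > 0): 15
15 is odd, so the puzzle is not solvable.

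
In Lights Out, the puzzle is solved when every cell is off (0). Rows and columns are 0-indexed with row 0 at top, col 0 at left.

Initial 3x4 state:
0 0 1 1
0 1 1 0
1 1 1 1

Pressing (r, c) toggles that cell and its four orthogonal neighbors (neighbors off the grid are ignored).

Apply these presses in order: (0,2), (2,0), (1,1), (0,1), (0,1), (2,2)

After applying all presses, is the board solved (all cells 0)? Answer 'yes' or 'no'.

Answer: yes

Derivation:
After press 1 at (0,2):
0 1 0 0
0 1 0 0
1 1 1 1

After press 2 at (2,0):
0 1 0 0
1 1 0 0
0 0 1 1

After press 3 at (1,1):
0 0 0 0
0 0 1 0
0 1 1 1

After press 4 at (0,1):
1 1 1 0
0 1 1 0
0 1 1 1

After press 5 at (0,1):
0 0 0 0
0 0 1 0
0 1 1 1

After press 6 at (2,2):
0 0 0 0
0 0 0 0
0 0 0 0

Lights still on: 0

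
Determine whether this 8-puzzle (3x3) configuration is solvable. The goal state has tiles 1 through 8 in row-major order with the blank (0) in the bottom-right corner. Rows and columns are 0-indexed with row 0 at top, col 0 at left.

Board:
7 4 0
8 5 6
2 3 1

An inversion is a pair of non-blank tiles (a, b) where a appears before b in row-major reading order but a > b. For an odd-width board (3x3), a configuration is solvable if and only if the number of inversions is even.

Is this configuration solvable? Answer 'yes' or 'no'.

Inversions (pairs i<j in row-major order where tile[i] > tile[j] > 0): 22
22 is even, so the puzzle is solvable.

Answer: yes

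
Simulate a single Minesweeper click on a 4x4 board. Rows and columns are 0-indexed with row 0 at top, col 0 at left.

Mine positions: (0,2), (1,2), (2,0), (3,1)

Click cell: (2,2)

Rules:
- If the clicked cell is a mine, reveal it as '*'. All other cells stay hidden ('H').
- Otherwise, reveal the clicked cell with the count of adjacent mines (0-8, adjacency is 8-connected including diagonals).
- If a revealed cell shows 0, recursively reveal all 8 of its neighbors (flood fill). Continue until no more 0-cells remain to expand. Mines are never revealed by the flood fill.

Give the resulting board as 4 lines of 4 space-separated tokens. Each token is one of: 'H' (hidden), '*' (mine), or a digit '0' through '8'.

H H H H
H H H H
H H 2 H
H H H H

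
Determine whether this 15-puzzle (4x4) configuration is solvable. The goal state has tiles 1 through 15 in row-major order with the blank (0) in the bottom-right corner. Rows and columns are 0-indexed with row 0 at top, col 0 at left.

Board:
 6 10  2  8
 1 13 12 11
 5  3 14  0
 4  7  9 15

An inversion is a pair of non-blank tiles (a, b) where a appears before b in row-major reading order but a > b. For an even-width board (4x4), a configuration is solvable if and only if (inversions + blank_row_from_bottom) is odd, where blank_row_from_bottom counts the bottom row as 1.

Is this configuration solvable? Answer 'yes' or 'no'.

Answer: no

Derivation:
Inversions: 42
Blank is in row 2 (0-indexed from top), which is row 2 counting from the bottom (bottom = 1).
42 + 2 = 44, which is even, so the puzzle is not solvable.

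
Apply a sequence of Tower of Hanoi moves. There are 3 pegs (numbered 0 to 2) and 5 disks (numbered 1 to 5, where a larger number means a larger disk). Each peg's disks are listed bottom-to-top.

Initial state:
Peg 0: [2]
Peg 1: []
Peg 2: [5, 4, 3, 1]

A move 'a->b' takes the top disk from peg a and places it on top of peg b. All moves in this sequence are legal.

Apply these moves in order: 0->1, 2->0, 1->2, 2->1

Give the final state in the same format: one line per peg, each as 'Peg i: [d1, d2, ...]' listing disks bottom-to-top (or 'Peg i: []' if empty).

Answer: Peg 0: [1]
Peg 1: [2]
Peg 2: [5, 4, 3]

Derivation:
After move 1 (0->1):
Peg 0: []
Peg 1: [2]
Peg 2: [5, 4, 3, 1]

After move 2 (2->0):
Peg 0: [1]
Peg 1: [2]
Peg 2: [5, 4, 3]

After move 3 (1->2):
Peg 0: [1]
Peg 1: []
Peg 2: [5, 4, 3, 2]

After move 4 (2->1):
Peg 0: [1]
Peg 1: [2]
Peg 2: [5, 4, 3]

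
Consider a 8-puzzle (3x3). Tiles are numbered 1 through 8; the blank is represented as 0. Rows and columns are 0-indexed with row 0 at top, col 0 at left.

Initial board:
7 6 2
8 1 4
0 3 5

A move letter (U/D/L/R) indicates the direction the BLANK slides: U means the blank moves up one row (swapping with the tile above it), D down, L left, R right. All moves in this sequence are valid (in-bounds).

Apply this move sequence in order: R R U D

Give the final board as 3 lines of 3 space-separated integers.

Answer: 7 6 2
8 1 4
3 5 0

Derivation:
After move 1 (R):
7 6 2
8 1 4
3 0 5

After move 2 (R):
7 6 2
8 1 4
3 5 0

After move 3 (U):
7 6 2
8 1 0
3 5 4

After move 4 (D):
7 6 2
8 1 4
3 5 0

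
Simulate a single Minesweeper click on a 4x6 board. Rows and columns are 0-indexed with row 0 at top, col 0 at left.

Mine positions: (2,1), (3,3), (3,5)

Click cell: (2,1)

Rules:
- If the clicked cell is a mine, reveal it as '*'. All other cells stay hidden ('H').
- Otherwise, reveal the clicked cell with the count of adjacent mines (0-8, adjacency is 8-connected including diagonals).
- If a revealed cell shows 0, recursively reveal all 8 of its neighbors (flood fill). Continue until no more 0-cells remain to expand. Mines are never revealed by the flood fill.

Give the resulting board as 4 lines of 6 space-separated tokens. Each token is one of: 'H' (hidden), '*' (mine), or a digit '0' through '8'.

H H H H H H
H H H H H H
H * H H H H
H H H H H H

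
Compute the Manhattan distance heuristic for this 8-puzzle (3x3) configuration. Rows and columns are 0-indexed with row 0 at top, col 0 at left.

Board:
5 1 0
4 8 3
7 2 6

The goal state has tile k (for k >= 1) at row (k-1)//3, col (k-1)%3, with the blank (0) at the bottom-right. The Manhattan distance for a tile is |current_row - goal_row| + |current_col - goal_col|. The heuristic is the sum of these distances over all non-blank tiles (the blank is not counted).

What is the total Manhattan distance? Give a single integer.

Answer: 8

Derivation:
Tile 5: (0,0)->(1,1) = 2
Tile 1: (0,1)->(0,0) = 1
Tile 4: (1,0)->(1,0) = 0
Tile 8: (1,1)->(2,1) = 1
Tile 3: (1,2)->(0,2) = 1
Tile 7: (2,0)->(2,0) = 0
Tile 2: (2,1)->(0,1) = 2
Tile 6: (2,2)->(1,2) = 1
Sum: 2 + 1 + 0 + 1 + 1 + 0 + 2 + 1 = 8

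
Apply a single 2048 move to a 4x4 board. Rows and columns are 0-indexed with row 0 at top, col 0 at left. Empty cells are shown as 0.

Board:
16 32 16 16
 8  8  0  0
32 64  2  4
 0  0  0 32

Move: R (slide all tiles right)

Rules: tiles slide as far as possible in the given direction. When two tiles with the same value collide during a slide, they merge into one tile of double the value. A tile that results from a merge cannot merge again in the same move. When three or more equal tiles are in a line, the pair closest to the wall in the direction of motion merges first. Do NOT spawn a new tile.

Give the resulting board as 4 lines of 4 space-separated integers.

Answer:  0 16 32 32
 0  0  0 16
32 64  2  4
 0  0  0 32

Derivation:
Slide right:
row 0: [16, 32, 16, 16] -> [0, 16, 32, 32]
row 1: [8, 8, 0, 0] -> [0, 0, 0, 16]
row 2: [32, 64, 2, 4] -> [32, 64, 2, 4]
row 3: [0, 0, 0, 32] -> [0, 0, 0, 32]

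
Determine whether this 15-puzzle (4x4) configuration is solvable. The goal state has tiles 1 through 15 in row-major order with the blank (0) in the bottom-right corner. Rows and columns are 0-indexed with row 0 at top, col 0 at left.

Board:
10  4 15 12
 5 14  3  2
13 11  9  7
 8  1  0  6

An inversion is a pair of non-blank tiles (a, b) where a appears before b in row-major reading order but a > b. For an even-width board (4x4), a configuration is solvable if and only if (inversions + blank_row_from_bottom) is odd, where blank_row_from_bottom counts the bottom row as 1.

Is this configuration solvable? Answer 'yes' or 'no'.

Answer: no

Derivation:
Inversions: 67
Blank is in row 3 (0-indexed from top), which is row 1 counting from the bottom (bottom = 1).
67 + 1 = 68, which is even, so the puzzle is not solvable.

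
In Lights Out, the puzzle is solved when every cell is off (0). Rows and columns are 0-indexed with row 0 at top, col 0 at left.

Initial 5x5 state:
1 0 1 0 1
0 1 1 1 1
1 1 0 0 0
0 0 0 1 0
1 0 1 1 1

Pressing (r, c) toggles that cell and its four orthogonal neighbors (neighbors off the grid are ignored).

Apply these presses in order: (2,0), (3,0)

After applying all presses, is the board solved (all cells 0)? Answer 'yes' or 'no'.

After press 1 at (2,0):
1 0 1 0 1
1 1 1 1 1
0 0 0 0 0
1 0 0 1 0
1 0 1 1 1

After press 2 at (3,0):
1 0 1 0 1
1 1 1 1 1
1 0 0 0 0
0 1 0 1 0
0 0 1 1 1

Lights still on: 14

Answer: no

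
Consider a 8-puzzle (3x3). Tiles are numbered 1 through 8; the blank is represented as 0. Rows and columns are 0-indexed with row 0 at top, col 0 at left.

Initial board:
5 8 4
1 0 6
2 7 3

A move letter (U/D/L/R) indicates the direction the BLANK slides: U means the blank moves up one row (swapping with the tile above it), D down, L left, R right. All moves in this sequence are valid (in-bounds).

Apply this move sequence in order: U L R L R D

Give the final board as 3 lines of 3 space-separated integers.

Answer: 5 8 4
1 0 6
2 7 3

Derivation:
After move 1 (U):
5 0 4
1 8 6
2 7 3

After move 2 (L):
0 5 4
1 8 6
2 7 3

After move 3 (R):
5 0 4
1 8 6
2 7 3

After move 4 (L):
0 5 4
1 8 6
2 7 3

After move 5 (R):
5 0 4
1 8 6
2 7 3

After move 6 (D):
5 8 4
1 0 6
2 7 3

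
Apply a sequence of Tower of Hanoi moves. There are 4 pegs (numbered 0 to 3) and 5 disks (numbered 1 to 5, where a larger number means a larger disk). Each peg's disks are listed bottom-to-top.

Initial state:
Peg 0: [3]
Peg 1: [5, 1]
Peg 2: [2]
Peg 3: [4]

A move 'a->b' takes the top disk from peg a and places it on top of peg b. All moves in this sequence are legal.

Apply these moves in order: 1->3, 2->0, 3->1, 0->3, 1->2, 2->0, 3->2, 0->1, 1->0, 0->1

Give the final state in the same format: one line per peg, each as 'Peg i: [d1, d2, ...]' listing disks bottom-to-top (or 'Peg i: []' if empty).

Answer: Peg 0: [3]
Peg 1: [5, 1]
Peg 2: [2]
Peg 3: [4]

Derivation:
After move 1 (1->3):
Peg 0: [3]
Peg 1: [5]
Peg 2: [2]
Peg 3: [4, 1]

After move 2 (2->0):
Peg 0: [3, 2]
Peg 1: [5]
Peg 2: []
Peg 3: [4, 1]

After move 3 (3->1):
Peg 0: [3, 2]
Peg 1: [5, 1]
Peg 2: []
Peg 3: [4]

After move 4 (0->3):
Peg 0: [3]
Peg 1: [5, 1]
Peg 2: []
Peg 3: [4, 2]

After move 5 (1->2):
Peg 0: [3]
Peg 1: [5]
Peg 2: [1]
Peg 3: [4, 2]

After move 6 (2->0):
Peg 0: [3, 1]
Peg 1: [5]
Peg 2: []
Peg 3: [4, 2]

After move 7 (3->2):
Peg 0: [3, 1]
Peg 1: [5]
Peg 2: [2]
Peg 3: [4]

After move 8 (0->1):
Peg 0: [3]
Peg 1: [5, 1]
Peg 2: [2]
Peg 3: [4]

After move 9 (1->0):
Peg 0: [3, 1]
Peg 1: [5]
Peg 2: [2]
Peg 3: [4]

After move 10 (0->1):
Peg 0: [3]
Peg 1: [5, 1]
Peg 2: [2]
Peg 3: [4]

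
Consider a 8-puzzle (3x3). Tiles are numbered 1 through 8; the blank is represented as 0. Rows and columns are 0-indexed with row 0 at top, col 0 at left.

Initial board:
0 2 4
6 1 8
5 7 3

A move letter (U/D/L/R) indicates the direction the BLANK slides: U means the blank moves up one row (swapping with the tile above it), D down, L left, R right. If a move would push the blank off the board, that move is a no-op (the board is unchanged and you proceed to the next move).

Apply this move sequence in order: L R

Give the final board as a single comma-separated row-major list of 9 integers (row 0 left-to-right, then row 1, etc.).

Answer: 2, 0, 4, 6, 1, 8, 5, 7, 3

Derivation:
After move 1 (L):
0 2 4
6 1 8
5 7 3

After move 2 (R):
2 0 4
6 1 8
5 7 3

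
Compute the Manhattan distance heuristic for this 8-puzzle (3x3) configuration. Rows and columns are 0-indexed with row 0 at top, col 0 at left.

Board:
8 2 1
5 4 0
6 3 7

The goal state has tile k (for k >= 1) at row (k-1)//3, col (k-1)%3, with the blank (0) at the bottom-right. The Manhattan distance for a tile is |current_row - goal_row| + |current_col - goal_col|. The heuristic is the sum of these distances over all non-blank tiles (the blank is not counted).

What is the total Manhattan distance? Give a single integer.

Tile 8: (0,0)->(2,1) = 3
Tile 2: (0,1)->(0,1) = 0
Tile 1: (0,2)->(0,0) = 2
Tile 5: (1,0)->(1,1) = 1
Tile 4: (1,1)->(1,0) = 1
Tile 6: (2,0)->(1,2) = 3
Tile 3: (2,1)->(0,2) = 3
Tile 7: (2,2)->(2,0) = 2
Sum: 3 + 0 + 2 + 1 + 1 + 3 + 3 + 2 = 15

Answer: 15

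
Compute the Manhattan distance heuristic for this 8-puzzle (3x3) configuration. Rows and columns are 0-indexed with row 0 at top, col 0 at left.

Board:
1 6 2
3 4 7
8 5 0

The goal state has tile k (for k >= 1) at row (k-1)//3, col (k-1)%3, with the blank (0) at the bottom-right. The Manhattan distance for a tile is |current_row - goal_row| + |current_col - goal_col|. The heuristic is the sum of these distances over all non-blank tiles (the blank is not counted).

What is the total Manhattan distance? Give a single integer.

Tile 1: at (0,0), goal (0,0), distance |0-0|+|0-0| = 0
Tile 6: at (0,1), goal (1,2), distance |0-1|+|1-2| = 2
Tile 2: at (0,2), goal (0,1), distance |0-0|+|2-1| = 1
Tile 3: at (1,0), goal (0,2), distance |1-0|+|0-2| = 3
Tile 4: at (1,1), goal (1,0), distance |1-1|+|1-0| = 1
Tile 7: at (1,2), goal (2,0), distance |1-2|+|2-0| = 3
Tile 8: at (2,0), goal (2,1), distance |2-2|+|0-1| = 1
Tile 5: at (2,1), goal (1,1), distance |2-1|+|1-1| = 1
Sum: 0 + 2 + 1 + 3 + 1 + 3 + 1 + 1 = 12

Answer: 12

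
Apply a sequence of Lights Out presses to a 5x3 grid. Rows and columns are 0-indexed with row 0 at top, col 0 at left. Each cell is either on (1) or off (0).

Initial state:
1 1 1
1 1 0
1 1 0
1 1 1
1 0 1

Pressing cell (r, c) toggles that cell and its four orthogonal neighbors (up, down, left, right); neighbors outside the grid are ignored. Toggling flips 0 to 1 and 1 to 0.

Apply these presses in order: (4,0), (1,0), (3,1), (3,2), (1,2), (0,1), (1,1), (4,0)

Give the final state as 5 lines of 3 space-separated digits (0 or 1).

Answer: 1 1 1
1 1 0
0 1 0
0 1 1
1 1 0

Derivation:
After press 1 at (4,0):
1 1 1
1 1 0
1 1 0
0 1 1
0 1 1

After press 2 at (1,0):
0 1 1
0 0 0
0 1 0
0 1 1
0 1 1

After press 3 at (3,1):
0 1 1
0 0 0
0 0 0
1 0 0
0 0 1

After press 4 at (3,2):
0 1 1
0 0 0
0 0 1
1 1 1
0 0 0

After press 5 at (1,2):
0 1 0
0 1 1
0 0 0
1 1 1
0 0 0

After press 6 at (0,1):
1 0 1
0 0 1
0 0 0
1 1 1
0 0 0

After press 7 at (1,1):
1 1 1
1 1 0
0 1 0
1 1 1
0 0 0

After press 8 at (4,0):
1 1 1
1 1 0
0 1 0
0 1 1
1 1 0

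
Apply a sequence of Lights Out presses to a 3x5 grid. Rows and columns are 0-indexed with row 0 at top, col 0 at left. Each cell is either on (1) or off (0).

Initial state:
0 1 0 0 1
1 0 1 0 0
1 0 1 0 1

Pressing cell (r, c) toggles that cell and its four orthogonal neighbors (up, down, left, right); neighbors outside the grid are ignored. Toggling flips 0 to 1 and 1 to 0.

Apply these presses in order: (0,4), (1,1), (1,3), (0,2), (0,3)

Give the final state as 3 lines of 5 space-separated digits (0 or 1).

Answer: 0 1 0 0 1
0 1 0 0 0
1 1 1 1 1

Derivation:
After press 1 at (0,4):
0 1 0 1 0
1 0 1 0 1
1 0 1 0 1

After press 2 at (1,1):
0 0 0 1 0
0 1 0 0 1
1 1 1 0 1

After press 3 at (1,3):
0 0 0 0 0
0 1 1 1 0
1 1 1 1 1

After press 4 at (0,2):
0 1 1 1 0
0 1 0 1 0
1 1 1 1 1

After press 5 at (0,3):
0 1 0 0 1
0 1 0 0 0
1 1 1 1 1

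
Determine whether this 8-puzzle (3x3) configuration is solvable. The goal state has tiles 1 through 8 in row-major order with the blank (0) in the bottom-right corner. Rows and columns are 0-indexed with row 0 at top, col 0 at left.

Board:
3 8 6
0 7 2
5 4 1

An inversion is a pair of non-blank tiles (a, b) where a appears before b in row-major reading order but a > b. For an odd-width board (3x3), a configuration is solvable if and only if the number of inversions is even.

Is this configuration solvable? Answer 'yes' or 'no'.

Inversions (pairs i<j in row-major order where tile[i] > tile[j] > 0): 20
20 is even, so the puzzle is solvable.

Answer: yes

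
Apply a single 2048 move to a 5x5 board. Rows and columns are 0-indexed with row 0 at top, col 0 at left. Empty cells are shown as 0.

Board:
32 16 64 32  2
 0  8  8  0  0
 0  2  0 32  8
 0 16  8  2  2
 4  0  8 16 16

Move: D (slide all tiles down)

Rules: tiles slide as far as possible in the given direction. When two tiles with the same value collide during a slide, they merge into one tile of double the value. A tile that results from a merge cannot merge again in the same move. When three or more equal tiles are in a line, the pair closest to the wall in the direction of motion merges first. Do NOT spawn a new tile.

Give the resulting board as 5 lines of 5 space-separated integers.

Answer:  0  0  0  0  0
 0 16  0  0  2
 0  8 64 64  8
32  2  8  2  2
 4 16 16 16 16

Derivation:
Slide down:
col 0: [32, 0, 0, 0, 4] -> [0, 0, 0, 32, 4]
col 1: [16, 8, 2, 16, 0] -> [0, 16, 8, 2, 16]
col 2: [64, 8, 0, 8, 8] -> [0, 0, 64, 8, 16]
col 3: [32, 0, 32, 2, 16] -> [0, 0, 64, 2, 16]
col 4: [2, 0, 8, 2, 16] -> [0, 2, 8, 2, 16]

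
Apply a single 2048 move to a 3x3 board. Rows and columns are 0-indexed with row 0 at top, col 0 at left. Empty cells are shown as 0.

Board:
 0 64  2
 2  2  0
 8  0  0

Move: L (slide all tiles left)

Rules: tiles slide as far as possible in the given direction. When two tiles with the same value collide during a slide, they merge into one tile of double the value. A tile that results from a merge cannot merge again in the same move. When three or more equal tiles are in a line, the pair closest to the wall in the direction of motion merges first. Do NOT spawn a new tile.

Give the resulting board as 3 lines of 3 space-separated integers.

Slide left:
row 0: [0, 64, 2] -> [64, 2, 0]
row 1: [2, 2, 0] -> [4, 0, 0]
row 2: [8, 0, 0] -> [8, 0, 0]

Answer: 64  2  0
 4  0  0
 8  0  0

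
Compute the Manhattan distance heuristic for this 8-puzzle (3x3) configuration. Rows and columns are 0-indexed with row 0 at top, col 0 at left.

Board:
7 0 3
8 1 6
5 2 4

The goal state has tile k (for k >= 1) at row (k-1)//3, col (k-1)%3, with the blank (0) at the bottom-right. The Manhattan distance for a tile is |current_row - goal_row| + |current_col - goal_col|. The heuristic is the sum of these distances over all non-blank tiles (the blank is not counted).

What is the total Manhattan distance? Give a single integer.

Tile 7: (0,0)->(2,0) = 2
Tile 3: (0,2)->(0,2) = 0
Tile 8: (1,0)->(2,1) = 2
Tile 1: (1,1)->(0,0) = 2
Tile 6: (1,2)->(1,2) = 0
Tile 5: (2,0)->(1,1) = 2
Tile 2: (2,1)->(0,1) = 2
Tile 4: (2,2)->(1,0) = 3
Sum: 2 + 0 + 2 + 2 + 0 + 2 + 2 + 3 = 13

Answer: 13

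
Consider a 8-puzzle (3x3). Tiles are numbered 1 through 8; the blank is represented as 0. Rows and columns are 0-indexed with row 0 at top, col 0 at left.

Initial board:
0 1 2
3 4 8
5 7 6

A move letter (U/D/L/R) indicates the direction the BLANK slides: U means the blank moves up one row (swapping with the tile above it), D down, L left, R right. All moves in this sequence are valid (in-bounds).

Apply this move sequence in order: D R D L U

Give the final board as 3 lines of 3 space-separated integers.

Answer: 3 1 2
0 7 8
4 5 6

Derivation:
After move 1 (D):
3 1 2
0 4 8
5 7 6

After move 2 (R):
3 1 2
4 0 8
5 7 6

After move 3 (D):
3 1 2
4 7 8
5 0 6

After move 4 (L):
3 1 2
4 7 8
0 5 6

After move 5 (U):
3 1 2
0 7 8
4 5 6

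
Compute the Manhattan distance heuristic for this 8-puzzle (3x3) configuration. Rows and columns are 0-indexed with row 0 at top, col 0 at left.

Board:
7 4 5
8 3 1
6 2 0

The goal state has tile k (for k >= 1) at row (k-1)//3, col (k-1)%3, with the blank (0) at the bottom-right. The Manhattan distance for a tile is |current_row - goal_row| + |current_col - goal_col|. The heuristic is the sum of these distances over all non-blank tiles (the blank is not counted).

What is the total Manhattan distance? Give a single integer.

Answer: 18

Derivation:
Tile 7: (0,0)->(2,0) = 2
Tile 4: (0,1)->(1,0) = 2
Tile 5: (0,2)->(1,1) = 2
Tile 8: (1,0)->(2,1) = 2
Tile 3: (1,1)->(0,2) = 2
Tile 1: (1,2)->(0,0) = 3
Tile 6: (2,0)->(1,2) = 3
Tile 2: (2,1)->(0,1) = 2
Sum: 2 + 2 + 2 + 2 + 2 + 3 + 3 + 2 = 18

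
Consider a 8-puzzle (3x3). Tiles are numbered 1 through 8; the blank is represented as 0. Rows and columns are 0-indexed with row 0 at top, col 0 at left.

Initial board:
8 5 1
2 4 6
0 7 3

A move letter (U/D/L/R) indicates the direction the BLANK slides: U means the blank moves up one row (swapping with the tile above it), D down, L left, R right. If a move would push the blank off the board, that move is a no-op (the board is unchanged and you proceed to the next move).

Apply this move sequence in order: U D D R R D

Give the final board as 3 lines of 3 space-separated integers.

After move 1 (U):
8 5 1
0 4 6
2 7 3

After move 2 (D):
8 5 1
2 4 6
0 7 3

After move 3 (D):
8 5 1
2 4 6
0 7 3

After move 4 (R):
8 5 1
2 4 6
7 0 3

After move 5 (R):
8 5 1
2 4 6
7 3 0

After move 6 (D):
8 5 1
2 4 6
7 3 0

Answer: 8 5 1
2 4 6
7 3 0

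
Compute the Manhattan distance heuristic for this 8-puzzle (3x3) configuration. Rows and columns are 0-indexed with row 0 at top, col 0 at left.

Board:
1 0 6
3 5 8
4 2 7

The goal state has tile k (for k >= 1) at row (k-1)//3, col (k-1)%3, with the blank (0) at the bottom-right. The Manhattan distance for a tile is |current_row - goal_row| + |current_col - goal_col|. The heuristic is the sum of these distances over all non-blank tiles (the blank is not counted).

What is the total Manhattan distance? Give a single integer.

Tile 1: (0,0)->(0,0) = 0
Tile 6: (0,2)->(1,2) = 1
Tile 3: (1,0)->(0,2) = 3
Tile 5: (1,1)->(1,1) = 0
Tile 8: (1,2)->(2,1) = 2
Tile 4: (2,0)->(1,0) = 1
Tile 2: (2,1)->(0,1) = 2
Tile 7: (2,2)->(2,0) = 2
Sum: 0 + 1 + 3 + 0 + 2 + 1 + 2 + 2 = 11

Answer: 11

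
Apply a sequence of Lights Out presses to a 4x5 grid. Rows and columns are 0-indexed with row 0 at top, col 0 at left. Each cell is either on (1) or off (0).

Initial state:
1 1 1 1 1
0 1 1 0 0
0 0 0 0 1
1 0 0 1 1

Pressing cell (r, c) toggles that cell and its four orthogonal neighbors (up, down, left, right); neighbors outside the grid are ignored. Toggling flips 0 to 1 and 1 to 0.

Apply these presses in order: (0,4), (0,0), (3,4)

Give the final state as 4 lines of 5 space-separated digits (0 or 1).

After press 1 at (0,4):
1 1 1 0 0
0 1 1 0 1
0 0 0 0 1
1 0 0 1 1

After press 2 at (0,0):
0 0 1 0 0
1 1 1 0 1
0 0 0 0 1
1 0 0 1 1

After press 3 at (3,4):
0 0 1 0 0
1 1 1 0 1
0 0 0 0 0
1 0 0 0 0

Answer: 0 0 1 0 0
1 1 1 0 1
0 0 0 0 0
1 0 0 0 0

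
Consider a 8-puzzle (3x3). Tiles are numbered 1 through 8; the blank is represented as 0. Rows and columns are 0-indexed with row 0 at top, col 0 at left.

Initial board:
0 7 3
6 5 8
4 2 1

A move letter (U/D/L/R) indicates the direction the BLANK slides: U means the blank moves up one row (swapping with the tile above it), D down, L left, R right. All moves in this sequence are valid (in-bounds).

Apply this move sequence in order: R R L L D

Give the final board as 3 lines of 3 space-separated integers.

After move 1 (R):
7 0 3
6 5 8
4 2 1

After move 2 (R):
7 3 0
6 5 8
4 2 1

After move 3 (L):
7 0 3
6 5 8
4 2 1

After move 4 (L):
0 7 3
6 5 8
4 2 1

After move 5 (D):
6 7 3
0 5 8
4 2 1

Answer: 6 7 3
0 5 8
4 2 1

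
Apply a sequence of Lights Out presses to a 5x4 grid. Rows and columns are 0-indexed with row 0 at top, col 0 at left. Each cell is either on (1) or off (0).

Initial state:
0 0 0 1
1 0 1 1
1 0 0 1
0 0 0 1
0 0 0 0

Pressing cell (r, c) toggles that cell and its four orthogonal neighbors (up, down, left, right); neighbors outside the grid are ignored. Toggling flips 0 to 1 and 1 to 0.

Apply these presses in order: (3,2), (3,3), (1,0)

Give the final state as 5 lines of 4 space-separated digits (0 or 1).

Answer: 1 0 0 1
0 1 1 1
0 0 1 0
0 1 0 1
0 0 1 1

Derivation:
After press 1 at (3,2):
0 0 0 1
1 0 1 1
1 0 1 1
0 1 1 0
0 0 1 0

After press 2 at (3,3):
0 0 0 1
1 0 1 1
1 0 1 0
0 1 0 1
0 0 1 1

After press 3 at (1,0):
1 0 0 1
0 1 1 1
0 0 1 0
0 1 0 1
0 0 1 1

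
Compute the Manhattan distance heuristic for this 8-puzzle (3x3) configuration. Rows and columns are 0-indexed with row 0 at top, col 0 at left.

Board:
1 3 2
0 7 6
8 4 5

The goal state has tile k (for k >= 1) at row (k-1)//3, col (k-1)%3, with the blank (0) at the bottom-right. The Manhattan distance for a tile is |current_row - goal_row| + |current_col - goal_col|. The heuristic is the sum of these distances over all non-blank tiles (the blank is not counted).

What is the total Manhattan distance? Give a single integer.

Tile 1: (0,0)->(0,0) = 0
Tile 3: (0,1)->(0,2) = 1
Tile 2: (0,2)->(0,1) = 1
Tile 7: (1,1)->(2,0) = 2
Tile 6: (1,2)->(1,2) = 0
Tile 8: (2,0)->(2,1) = 1
Tile 4: (2,1)->(1,0) = 2
Tile 5: (2,2)->(1,1) = 2
Sum: 0 + 1 + 1 + 2 + 0 + 1 + 2 + 2 = 9

Answer: 9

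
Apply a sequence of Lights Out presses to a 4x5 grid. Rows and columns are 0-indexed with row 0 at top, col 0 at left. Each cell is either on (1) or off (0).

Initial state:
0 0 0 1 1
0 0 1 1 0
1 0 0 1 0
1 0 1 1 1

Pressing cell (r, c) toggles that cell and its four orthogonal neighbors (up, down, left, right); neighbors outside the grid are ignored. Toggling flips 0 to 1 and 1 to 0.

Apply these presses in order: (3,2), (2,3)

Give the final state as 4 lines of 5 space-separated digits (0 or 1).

After press 1 at (3,2):
0 0 0 1 1
0 0 1 1 0
1 0 1 1 0
1 1 0 0 1

After press 2 at (2,3):
0 0 0 1 1
0 0 1 0 0
1 0 0 0 1
1 1 0 1 1

Answer: 0 0 0 1 1
0 0 1 0 0
1 0 0 0 1
1 1 0 1 1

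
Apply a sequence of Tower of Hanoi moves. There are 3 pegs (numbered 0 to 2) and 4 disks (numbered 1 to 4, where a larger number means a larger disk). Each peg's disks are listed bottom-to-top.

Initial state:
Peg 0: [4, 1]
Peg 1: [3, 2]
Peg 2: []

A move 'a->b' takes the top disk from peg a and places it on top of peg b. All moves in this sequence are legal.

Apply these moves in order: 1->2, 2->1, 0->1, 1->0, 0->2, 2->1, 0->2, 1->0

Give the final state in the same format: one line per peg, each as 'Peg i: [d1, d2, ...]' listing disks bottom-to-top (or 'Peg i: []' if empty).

Answer: Peg 0: [1]
Peg 1: [3, 2]
Peg 2: [4]

Derivation:
After move 1 (1->2):
Peg 0: [4, 1]
Peg 1: [3]
Peg 2: [2]

After move 2 (2->1):
Peg 0: [4, 1]
Peg 1: [3, 2]
Peg 2: []

After move 3 (0->1):
Peg 0: [4]
Peg 1: [3, 2, 1]
Peg 2: []

After move 4 (1->0):
Peg 0: [4, 1]
Peg 1: [3, 2]
Peg 2: []

After move 5 (0->2):
Peg 0: [4]
Peg 1: [3, 2]
Peg 2: [1]

After move 6 (2->1):
Peg 0: [4]
Peg 1: [3, 2, 1]
Peg 2: []

After move 7 (0->2):
Peg 0: []
Peg 1: [3, 2, 1]
Peg 2: [4]

After move 8 (1->0):
Peg 0: [1]
Peg 1: [3, 2]
Peg 2: [4]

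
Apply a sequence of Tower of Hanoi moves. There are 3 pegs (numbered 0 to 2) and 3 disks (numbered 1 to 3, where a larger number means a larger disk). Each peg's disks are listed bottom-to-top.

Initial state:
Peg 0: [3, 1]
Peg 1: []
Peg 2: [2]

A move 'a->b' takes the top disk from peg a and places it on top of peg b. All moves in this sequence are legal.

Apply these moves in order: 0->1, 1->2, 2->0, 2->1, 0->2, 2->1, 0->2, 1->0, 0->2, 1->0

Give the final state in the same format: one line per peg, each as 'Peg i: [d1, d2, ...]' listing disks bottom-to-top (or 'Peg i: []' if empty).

After move 1 (0->1):
Peg 0: [3]
Peg 1: [1]
Peg 2: [2]

After move 2 (1->2):
Peg 0: [3]
Peg 1: []
Peg 2: [2, 1]

After move 3 (2->0):
Peg 0: [3, 1]
Peg 1: []
Peg 2: [2]

After move 4 (2->1):
Peg 0: [3, 1]
Peg 1: [2]
Peg 2: []

After move 5 (0->2):
Peg 0: [3]
Peg 1: [2]
Peg 2: [1]

After move 6 (2->1):
Peg 0: [3]
Peg 1: [2, 1]
Peg 2: []

After move 7 (0->2):
Peg 0: []
Peg 1: [2, 1]
Peg 2: [3]

After move 8 (1->0):
Peg 0: [1]
Peg 1: [2]
Peg 2: [3]

After move 9 (0->2):
Peg 0: []
Peg 1: [2]
Peg 2: [3, 1]

After move 10 (1->0):
Peg 0: [2]
Peg 1: []
Peg 2: [3, 1]

Answer: Peg 0: [2]
Peg 1: []
Peg 2: [3, 1]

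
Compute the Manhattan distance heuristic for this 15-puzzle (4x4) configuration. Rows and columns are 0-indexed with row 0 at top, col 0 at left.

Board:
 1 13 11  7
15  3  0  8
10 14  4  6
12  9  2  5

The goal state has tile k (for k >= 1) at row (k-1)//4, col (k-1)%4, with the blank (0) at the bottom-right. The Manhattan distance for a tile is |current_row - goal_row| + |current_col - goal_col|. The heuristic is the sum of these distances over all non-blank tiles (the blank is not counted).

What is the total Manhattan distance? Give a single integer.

Tile 1: at (0,0), goal (0,0), distance |0-0|+|0-0| = 0
Tile 13: at (0,1), goal (3,0), distance |0-3|+|1-0| = 4
Tile 11: at (0,2), goal (2,2), distance |0-2|+|2-2| = 2
Tile 7: at (0,3), goal (1,2), distance |0-1|+|3-2| = 2
Tile 15: at (1,0), goal (3,2), distance |1-3|+|0-2| = 4
Tile 3: at (1,1), goal (0,2), distance |1-0|+|1-2| = 2
Tile 8: at (1,3), goal (1,3), distance |1-1|+|3-3| = 0
Tile 10: at (2,0), goal (2,1), distance |2-2|+|0-1| = 1
Tile 14: at (2,1), goal (3,1), distance |2-3|+|1-1| = 1
Tile 4: at (2,2), goal (0,3), distance |2-0|+|2-3| = 3
Tile 6: at (2,3), goal (1,1), distance |2-1|+|3-1| = 3
Tile 12: at (3,0), goal (2,3), distance |3-2|+|0-3| = 4
Tile 9: at (3,1), goal (2,0), distance |3-2|+|1-0| = 2
Tile 2: at (3,2), goal (0,1), distance |3-0|+|2-1| = 4
Tile 5: at (3,3), goal (1,0), distance |3-1|+|3-0| = 5
Sum: 0 + 4 + 2 + 2 + 4 + 2 + 0 + 1 + 1 + 3 + 3 + 4 + 2 + 4 + 5 = 37

Answer: 37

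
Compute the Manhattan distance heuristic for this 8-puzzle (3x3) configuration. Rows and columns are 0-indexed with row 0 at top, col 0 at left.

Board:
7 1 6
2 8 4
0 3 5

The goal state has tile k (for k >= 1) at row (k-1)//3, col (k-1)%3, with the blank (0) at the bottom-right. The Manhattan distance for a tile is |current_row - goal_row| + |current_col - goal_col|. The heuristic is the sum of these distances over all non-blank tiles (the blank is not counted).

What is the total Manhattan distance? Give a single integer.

Answer: 14

Derivation:
Tile 7: (0,0)->(2,0) = 2
Tile 1: (0,1)->(0,0) = 1
Tile 6: (0,2)->(1,2) = 1
Tile 2: (1,0)->(0,1) = 2
Tile 8: (1,1)->(2,1) = 1
Tile 4: (1,2)->(1,0) = 2
Tile 3: (2,1)->(0,2) = 3
Tile 5: (2,2)->(1,1) = 2
Sum: 2 + 1 + 1 + 2 + 1 + 2 + 3 + 2 = 14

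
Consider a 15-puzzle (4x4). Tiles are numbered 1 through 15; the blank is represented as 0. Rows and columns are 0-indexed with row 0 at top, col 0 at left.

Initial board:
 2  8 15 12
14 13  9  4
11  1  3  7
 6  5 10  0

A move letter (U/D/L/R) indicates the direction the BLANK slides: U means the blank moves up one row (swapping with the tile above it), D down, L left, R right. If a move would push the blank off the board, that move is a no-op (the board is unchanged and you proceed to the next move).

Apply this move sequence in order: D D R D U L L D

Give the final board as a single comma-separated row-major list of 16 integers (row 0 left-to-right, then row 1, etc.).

Answer: 2, 8, 15, 12, 14, 13, 9, 4, 11, 5, 1, 3, 6, 0, 10, 7

Derivation:
After move 1 (D):
 2  8 15 12
14 13  9  4
11  1  3  7
 6  5 10  0

After move 2 (D):
 2  8 15 12
14 13  9  4
11  1  3  7
 6  5 10  0

After move 3 (R):
 2  8 15 12
14 13  9  4
11  1  3  7
 6  5 10  0

After move 4 (D):
 2  8 15 12
14 13  9  4
11  1  3  7
 6  5 10  0

After move 5 (U):
 2  8 15 12
14 13  9  4
11  1  3  0
 6  5 10  7

After move 6 (L):
 2  8 15 12
14 13  9  4
11  1  0  3
 6  5 10  7

After move 7 (L):
 2  8 15 12
14 13  9  4
11  0  1  3
 6  5 10  7

After move 8 (D):
 2  8 15 12
14 13  9  4
11  5  1  3
 6  0 10  7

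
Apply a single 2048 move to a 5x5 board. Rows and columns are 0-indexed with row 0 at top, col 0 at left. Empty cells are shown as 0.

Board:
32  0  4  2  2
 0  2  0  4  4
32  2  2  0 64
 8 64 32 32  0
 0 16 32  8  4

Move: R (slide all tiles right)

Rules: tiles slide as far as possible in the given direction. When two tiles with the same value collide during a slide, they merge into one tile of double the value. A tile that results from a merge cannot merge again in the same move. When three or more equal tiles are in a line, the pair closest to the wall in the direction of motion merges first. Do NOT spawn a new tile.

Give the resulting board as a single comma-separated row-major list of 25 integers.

Answer: 0, 0, 32, 4, 4, 0, 0, 0, 2, 8, 0, 0, 32, 4, 64, 0, 0, 8, 64, 64, 0, 16, 32, 8, 4

Derivation:
Slide right:
row 0: [32, 0, 4, 2, 2] -> [0, 0, 32, 4, 4]
row 1: [0, 2, 0, 4, 4] -> [0, 0, 0, 2, 8]
row 2: [32, 2, 2, 0, 64] -> [0, 0, 32, 4, 64]
row 3: [8, 64, 32, 32, 0] -> [0, 0, 8, 64, 64]
row 4: [0, 16, 32, 8, 4] -> [0, 16, 32, 8, 4]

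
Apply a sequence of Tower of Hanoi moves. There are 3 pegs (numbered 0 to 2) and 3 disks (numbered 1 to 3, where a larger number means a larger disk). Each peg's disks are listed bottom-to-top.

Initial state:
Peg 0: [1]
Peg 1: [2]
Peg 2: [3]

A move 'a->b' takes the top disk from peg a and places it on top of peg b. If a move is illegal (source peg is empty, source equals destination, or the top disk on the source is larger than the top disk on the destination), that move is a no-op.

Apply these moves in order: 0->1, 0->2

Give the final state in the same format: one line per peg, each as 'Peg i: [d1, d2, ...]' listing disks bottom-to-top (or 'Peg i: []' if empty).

After move 1 (0->1):
Peg 0: []
Peg 1: [2, 1]
Peg 2: [3]

After move 2 (0->2):
Peg 0: []
Peg 1: [2, 1]
Peg 2: [3]

Answer: Peg 0: []
Peg 1: [2, 1]
Peg 2: [3]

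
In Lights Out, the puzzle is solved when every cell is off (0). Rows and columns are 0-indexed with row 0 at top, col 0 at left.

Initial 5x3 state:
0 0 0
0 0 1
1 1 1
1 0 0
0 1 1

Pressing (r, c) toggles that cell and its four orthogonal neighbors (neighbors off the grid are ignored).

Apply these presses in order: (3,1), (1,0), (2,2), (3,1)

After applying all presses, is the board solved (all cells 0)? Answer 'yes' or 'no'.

After press 1 at (3,1):
0 0 0
0 0 1
1 0 1
0 1 1
0 0 1

After press 2 at (1,0):
1 0 0
1 1 1
0 0 1
0 1 1
0 0 1

After press 3 at (2,2):
1 0 0
1 1 0
0 1 0
0 1 0
0 0 1

After press 4 at (3,1):
1 0 0
1 1 0
0 0 0
1 0 1
0 1 1

Lights still on: 7

Answer: no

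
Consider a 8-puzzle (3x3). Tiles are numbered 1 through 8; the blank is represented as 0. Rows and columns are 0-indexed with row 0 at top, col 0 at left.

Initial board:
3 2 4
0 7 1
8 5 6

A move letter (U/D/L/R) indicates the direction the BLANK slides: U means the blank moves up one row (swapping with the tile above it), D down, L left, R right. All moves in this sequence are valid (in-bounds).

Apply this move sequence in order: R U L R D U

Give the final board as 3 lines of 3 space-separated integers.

After move 1 (R):
3 2 4
7 0 1
8 5 6

After move 2 (U):
3 0 4
7 2 1
8 5 6

After move 3 (L):
0 3 4
7 2 1
8 5 6

After move 4 (R):
3 0 4
7 2 1
8 5 6

After move 5 (D):
3 2 4
7 0 1
8 5 6

After move 6 (U):
3 0 4
7 2 1
8 5 6

Answer: 3 0 4
7 2 1
8 5 6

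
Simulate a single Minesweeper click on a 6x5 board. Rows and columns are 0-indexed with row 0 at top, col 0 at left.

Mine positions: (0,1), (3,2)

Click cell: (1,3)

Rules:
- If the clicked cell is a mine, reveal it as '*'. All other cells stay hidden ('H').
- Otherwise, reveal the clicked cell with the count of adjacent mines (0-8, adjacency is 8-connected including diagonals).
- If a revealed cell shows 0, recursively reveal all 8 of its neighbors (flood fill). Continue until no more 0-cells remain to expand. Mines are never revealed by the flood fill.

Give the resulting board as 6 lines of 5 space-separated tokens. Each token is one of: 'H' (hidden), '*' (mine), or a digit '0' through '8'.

H H 1 0 0
1 1 1 0 0
0 1 1 1 0
0 1 H 1 0
0 1 1 1 0
0 0 0 0 0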